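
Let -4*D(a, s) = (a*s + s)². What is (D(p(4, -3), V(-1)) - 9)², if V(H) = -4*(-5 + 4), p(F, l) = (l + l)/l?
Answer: 2025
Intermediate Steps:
p(F, l) = 2 (p(F, l) = (2*l)/l = 2)
V(H) = 4 (V(H) = -4*(-1) = 4)
D(a, s) = -(s + a*s)²/4 (D(a, s) = -(a*s + s)²/4 = -(s + a*s)²/4)
(D(p(4, -3), V(-1)) - 9)² = (-¼*4²*(1 + 2)² - 9)² = (-¼*16*3² - 9)² = (-¼*16*9 - 9)² = (-36 - 9)² = (-45)² = 2025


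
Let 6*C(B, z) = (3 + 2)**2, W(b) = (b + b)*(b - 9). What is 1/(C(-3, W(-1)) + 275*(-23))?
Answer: -6/37925 ≈ -0.00015821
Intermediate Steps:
W(b) = 2*b*(-9 + b) (W(b) = (2*b)*(-9 + b) = 2*b*(-9 + b))
C(B, z) = 25/6 (C(B, z) = (3 + 2)**2/6 = (1/6)*5**2 = (1/6)*25 = 25/6)
1/(C(-3, W(-1)) + 275*(-23)) = 1/(25/6 + 275*(-23)) = 1/(25/6 - 6325) = 1/(-37925/6) = -6/37925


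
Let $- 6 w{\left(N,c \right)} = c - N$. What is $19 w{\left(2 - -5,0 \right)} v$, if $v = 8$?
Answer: $\frac{532}{3} \approx 177.33$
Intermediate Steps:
$w{\left(N,c \right)} = - \frac{c}{6} + \frac{N}{6}$ ($w{\left(N,c \right)} = - \frac{c - N}{6} = - \frac{c}{6} + \frac{N}{6}$)
$19 w{\left(2 - -5,0 \right)} v = 19 \left(\left(- \frac{1}{6}\right) 0 + \frac{2 - -5}{6}\right) 8 = 19 \left(0 + \frac{2 + 5}{6}\right) 8 = 19 \left(0 + \frac{1}{6} \cdot 7\right) 8 = 19 \left(0 + \frac{7}{6}\right) 8 = 19 \cdot \frac{7}{6} \cdot 8 = \frac{133}{6} \cdot 8 = \frac{532}{3}$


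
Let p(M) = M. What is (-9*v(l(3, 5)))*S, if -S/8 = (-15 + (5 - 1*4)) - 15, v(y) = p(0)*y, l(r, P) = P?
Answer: 0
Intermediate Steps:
v(y) = 0 (v(y) = 0*y = 0)
S = 232 (S = -8*((-15 + (5 - 1*4)) - 15) = -8*((-15 + (5 - 4)) - 15) = -8*((-15 + 1) - 15) = -8*(-14 - 15) = -8*(-29) = 232)
(-9*v(l(3, 5)))*S = -9*0*232 = 0*232 = 0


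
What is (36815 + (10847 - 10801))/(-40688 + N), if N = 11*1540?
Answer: -12287/7916 ≈ -1.5522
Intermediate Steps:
N = 16940
(36815 + (10847 - 10801))/(-40688 + N) = (36815 + (10847 - 10801))/(-40688 + 16940) = (36815 + 46)/(-23748) = 36861*(-1/23748) = -12287/7916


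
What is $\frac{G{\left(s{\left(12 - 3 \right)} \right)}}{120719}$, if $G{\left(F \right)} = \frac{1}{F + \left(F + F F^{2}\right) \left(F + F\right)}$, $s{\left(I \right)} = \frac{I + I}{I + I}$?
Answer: $\frac{1}{603595} \approx 1.6567 \cdot 10^{-6}$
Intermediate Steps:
$s{\left(I \right)} = 1$ ($s{\left(I \right)} = \frac{2 I}{2 I} = 2 I \frac{1}{2 I} = 1$)
$G{\left(F \right)} = \frac{1}{F + 2 F \left(F + F^{3}\right)}$ ($G{\left(F \right)} = \frac{1}{F + \left(F + F^{3}\right) 2 F} = \frac{1}{F + 2 F \left(F + F^{3}\right)}$)
$\frac{G{\left(s{\left(12 - 3 \right)} \right)}}{120719} = \frac{1^{-1} \frac{1}{1 + 2 \cdot 1 + 2 \cdot 1^{3}}}{120719} = 1 \frac{1}{1 + 2 + 2 \cdot 1} \cdot \frac{1}{120719} = 1 \frac{1}{1 + 2 + 2} \cdot \frac{1}{120719} = 1 \cdot \frac{1}{5} \cdot \frac{1}{120719} = \frac{1}{5} \cdot \frac{1}{120719} = \frac{1}{603595}$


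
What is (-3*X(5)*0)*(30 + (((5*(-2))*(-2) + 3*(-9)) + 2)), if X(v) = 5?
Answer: 0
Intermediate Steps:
(-3*X(5)*0)*(30 + (((5*(-2))*(-2) + 3*(-9)) + 2)) = (-3*5*0)*(30 + (((5*(-2))*(-2) + 3*(-9)) + 2)) = (-15*0)*(30 + ((-10*(-2) - 27) + 2)) = 0*(30 + ((20 - 27) + 2)) = 0*(30 + (-7 + 2)) = 0*(30 - 5) = 0*25 = 0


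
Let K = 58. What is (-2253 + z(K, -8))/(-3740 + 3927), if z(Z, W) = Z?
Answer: -2195/187 ≈ -11.738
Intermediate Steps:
(-2253 + z(K, -8))/(-3740 + 3927) = (-2253 + 58)/(-3740 + 3927) = -2195/187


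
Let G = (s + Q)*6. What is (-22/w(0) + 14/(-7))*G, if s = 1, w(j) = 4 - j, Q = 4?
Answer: -225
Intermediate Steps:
G = 30 (G = (1 + 4)*6 = 5*6 = 30)
(-22/w(0) + 14/(-7))*G = (-22/(4 - 1*0) + 14/(-7))*30 = (-22/(4 + 0) + 14*(-1/7))*30 = (-22/4 - 2)*30 = (-22*1/4 - 2)*30 = (-11/2 - 2)*30 = -15/2*30 = -225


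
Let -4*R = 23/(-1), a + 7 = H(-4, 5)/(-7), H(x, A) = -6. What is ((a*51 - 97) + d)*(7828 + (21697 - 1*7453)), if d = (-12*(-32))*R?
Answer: 277754048/7 ≈ 3.9679e+7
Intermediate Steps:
a = -43/7 (a = -7 - 6/(-7) = -7 - 6*(-1/7) = -7 + 6/7 = -43/7 ≈ -6.1429)
R = 23/4 (R = -23/(4*(-1)) = -23*(-1)/4 = -1/4*(-23) = 23/4 ≈ 5.7500)
d = 2208 (d = -12*(-32)*(23/4) = 384*(23/4) = 2208)
((a*51 - 97) + d)*(7828 + (21697 - 1*7453)) = ((-43/7*51 - 97) + 2208)*(7828 + (21697 - 1*7453)) = ((-2193/7 - 97) + 2208)*(7828 + (21697 - 7453)) = (-2872/7 + 2208)*(7828 + 14244) = (12584/7)*22072 = 277754048/7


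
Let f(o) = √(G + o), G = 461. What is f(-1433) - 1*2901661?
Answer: -2901661 + 18*I*√3 ≈ -2.9017e+6 + 31.177*I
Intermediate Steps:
f(o) = √(461 + o)
f(-1433) - 1*2901661 = √(461 - 1433) - 1*2901661 = √(-972) - 2901661 = 18*I*√3 - 2901661 = -2901661 + 18*I*√3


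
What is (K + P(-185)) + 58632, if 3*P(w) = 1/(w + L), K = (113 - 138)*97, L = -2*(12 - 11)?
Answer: 31532126/561 ≈ 56207.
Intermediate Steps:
L = -2 (L = -2*1 = -2)
K = -2425 (K = -25*97 = -2425)
P(w) = 1/(3*(-2 + w)) (P(w) = 1/(3*(w - 2)) = 1/(3*(-2 + w)))
(K + P(-185)) + 58632 = (-2425 + 1/(3*(-2 - 185))) + 58632 = (-2425 + (1/3)/(-187)) + 58632 = (-2425 + (1/3)*(-1/187)) + 58632 = (-2425 - 1/561) + 58632 = -1360426/561 + 58632 = 31532126/561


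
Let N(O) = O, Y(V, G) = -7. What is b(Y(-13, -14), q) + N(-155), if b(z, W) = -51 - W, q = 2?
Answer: -208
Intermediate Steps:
b(Y(-13, -14), q) + N(-155) = (-51 - 1*2) - 155 = (-51 - 2) - 155 = -53 - 155 = -208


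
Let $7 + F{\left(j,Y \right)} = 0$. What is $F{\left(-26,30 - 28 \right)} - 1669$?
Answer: $-1676$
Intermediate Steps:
$F{\left(j,Y \right)} = -7$ ($F{\left(j,Y \right)} = -7 + 0 = -7$)
$F{\left(-26,30 - 28 \right)} - 1669 = -7 - 1669 = -1676$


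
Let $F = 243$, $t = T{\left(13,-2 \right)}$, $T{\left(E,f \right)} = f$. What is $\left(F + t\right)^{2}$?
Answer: $58081$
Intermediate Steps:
$t = -2$
$\left(F + t\right)^{2} = \left(243 - 2\right)^{2} = 241^{2} = 58081$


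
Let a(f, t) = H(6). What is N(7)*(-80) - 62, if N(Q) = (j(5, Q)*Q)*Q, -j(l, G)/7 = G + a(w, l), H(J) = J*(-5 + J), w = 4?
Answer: 356658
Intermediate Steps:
a(f, t) = 6 (a(f, t) = 6*(-5 + 6) = 6*1 = 6)
j(l, G) = -42 - 7*G (j(l, G) = -7*(G + 6) = -7*(6 + G) = -42 - 7*G)
N(Q) = Q²*(-42 - 7*Q) (N(Q) = ((-42 - 7*Q)*Q)*Q = (Q*(-42 - 7*Q))*Q = Q²*(-42 - 7*Q))
N(7)*(-80) - 62 = (7*7²*(-6 - 1*7))*(-80) - 62 = (7*49*(-6 - 7))*(-80) - 62 = (7*49*(-13))*(-80) - 62 = -4459*(-80) - 62 = 356720 - 62 = 356658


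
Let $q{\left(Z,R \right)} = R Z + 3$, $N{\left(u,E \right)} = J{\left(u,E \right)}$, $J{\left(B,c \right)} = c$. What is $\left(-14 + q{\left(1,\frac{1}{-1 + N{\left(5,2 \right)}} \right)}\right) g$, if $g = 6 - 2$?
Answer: $-40$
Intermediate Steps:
$N{\left(u,E \right)} = E$
$q{\left(Z,R \right)} = 3 + R Z$
$g = 4$
$\left(-14 + q{\left(1,\frac{1}{-1 + N{\left(5,2 \right)}} \right)}\right) g = \left(-14 + \left(3 + \frac{1}{-1 + 2} \cdot 1\right)\right) 4 = \left(-14 + \left(3 + 1^{-1} \cdot 1\right)\right) 4 = \left(-14 + \left(3 + 1 \cdot 1\right)\right) 4 = \left(-14 + \left(3 + 1\right)\right) 4 = \left(-14 + 4\right) 4 = \left(-10\right) 4 = -40$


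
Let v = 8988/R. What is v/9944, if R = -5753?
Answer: -2247/14301958 ≈ -0.00015711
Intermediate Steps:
v = -8988/5753 (v = 8988/(-5753) = 8988*(-1/5753) = -8988/5753 ≈ -1.5623)
v/9944 = -8988/5753/9944 = -8988/5753*1/9944 = -2247/14301958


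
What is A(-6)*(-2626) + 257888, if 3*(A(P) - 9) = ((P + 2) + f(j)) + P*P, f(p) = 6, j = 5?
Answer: 602974/3 ≈ 2.0099e+5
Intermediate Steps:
A(P) = 35/3 + P/3 + P²/3 (A(P) = 9 + (((P + 2) + 6) + P*P)/3 = 9 + (((2 + P) + 6) + P²)/3 = 9 + ((8 + P) + P²)/3 = 9 + (8 + P + P²)/3 = 9 + (8/3 + P/3 + P²/3) = 35/3 + P/3 + P²/3)
A(-6)*(-2626) + 257888 = (35/3 + (⅓)*(-6) + (⅓)*(-6)²)*(-2626) + 257888 = (35/3 - 2 + (⅓)*36)*(-2626) + 257888 = (35/3 - 2 + 12)*(-2626) + 257888 = (65/3)*(-2626) + 257888 = -170690/3 + 257888 = 602974/3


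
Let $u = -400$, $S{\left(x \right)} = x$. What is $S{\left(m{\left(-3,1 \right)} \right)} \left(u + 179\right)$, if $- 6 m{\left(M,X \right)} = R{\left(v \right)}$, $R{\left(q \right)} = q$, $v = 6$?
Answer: $221$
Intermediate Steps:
$m{\left(M,X \right)} = -1$ ($m{\left(M,X \right)} = \left(- \frac{1}{6}\right) 6 = -1$)
$S{\left(m{\left(-3,1 \right)} \right)} \left(u + 179\right) = - (-400 + 179) = \left(-1\right) \left(-221\right) = 221$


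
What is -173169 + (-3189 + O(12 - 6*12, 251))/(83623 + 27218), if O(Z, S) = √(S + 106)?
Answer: -6398076106/36947 + √357/110841 ≈ -1.7317e+5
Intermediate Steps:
O(Z, S) = √(106 + S)
-173169 + (-3189 + O(12 - 6*12, 251))/(83623 + 27218) = -173169 + (-3189 + √(106 + 251))/(83623 + 27218) = -173169 + (-3189 + √357)/110841 = -173169 + (-3189 + √357)*(1/110841) = -173169 + (-1063/36947 + √357/110841) = -6398076106/36947 + √357/110841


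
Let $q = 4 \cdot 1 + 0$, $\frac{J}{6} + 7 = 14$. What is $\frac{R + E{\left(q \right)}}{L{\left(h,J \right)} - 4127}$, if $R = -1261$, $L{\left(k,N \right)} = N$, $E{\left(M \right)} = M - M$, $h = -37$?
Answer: $\frac{1261}{4085} \approx 0.30869$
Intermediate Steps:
$J = 42$ ($J = -42 + 6 \cdot 14 = -42 + 84 = 42$)
$q = 4$ ($q = 4 + 0 = 4$)
$E{\left(M \right)} = 0$
$\frac{R + E{\left(q \right)}}{L{\left(h,J \right)} - 4127} = \frac{-1261 + 0}{42 - 4127} = - \frac{1261}{-4085} = \left(-1261\right) \left(- \frac{1}{4085}\right) = \frac{1261}{4085}$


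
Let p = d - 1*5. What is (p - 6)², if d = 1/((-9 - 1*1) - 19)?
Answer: 102400/841 ≈ 121.76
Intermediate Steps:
d = -1/29 (d = 1/((-9 - 1) - 19) = 1/(-10 - 19) = 1/(-29) = -1/29 ≈ -0.034483)
p = -146/29 (p = -1/29 - 1*5 = -1/29 - 5 = -146/29 ≈ -5.0345)
(p - 6)² = (-146/29 - 6)² = (-320/29)² = 102400/841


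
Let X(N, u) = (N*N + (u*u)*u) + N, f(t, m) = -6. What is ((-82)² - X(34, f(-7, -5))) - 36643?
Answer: -30893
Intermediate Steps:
X(N, u) = N + N² + u³ (X(N, u) = (N² + u²*u) + N = (N² + u³) + N = N + N² + u³)
((-82)² - X(34, f(-7, -5))) - 36643 = ((-82)² - (34 + 34² + (-6)³)) - 36643 = (6724 - (34 + 1156 - 216)) - 36643 = (6724 - 1*974) - 36643 = (6724 - 974) - 36643 = 5750 - 36643 = -30893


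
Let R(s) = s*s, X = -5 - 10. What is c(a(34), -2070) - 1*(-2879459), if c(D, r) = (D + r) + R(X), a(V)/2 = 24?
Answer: 2877662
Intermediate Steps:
X = -15
R(s) = s**2
a(V) = 48 (a(V) = 2*24 = 48)
c(D, r) = 225 + D + r (c(D, r) = (D + r) + (-15)**2 = (D + r) + 225 = 225 + D + r)
c(a(34), -2070) - 1*(-2879459) = (225 + 48 - 2070) - 1*(-2879459) = -1797 + 2879459 = 2877662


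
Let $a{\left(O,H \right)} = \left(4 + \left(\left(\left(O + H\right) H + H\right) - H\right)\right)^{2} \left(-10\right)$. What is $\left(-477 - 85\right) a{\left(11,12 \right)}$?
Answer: $440608000$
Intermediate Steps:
$a{\left(O,H \right)} = - 10 \left(4 + H \left(H + O\right)\right)^{2}$ ($a{\left(O,H \right)} = \left(4 + \left(\left(\left(H + O\right) H + H\right) - H\right)\right)^{2} \left(-10\right) = \left(4 + \left(\left(H \left(H + O\right) + H\right) - H\right)\right)^{2} \left(-10\right) = \left(4 + \left(\left(H + H \left(H + O\right)\right) - H\right)\right)^{2} \left(-10\right) = \left(4 + H \left(H + O\right)\right)^{2} \left(-10\right) = - 10 \left(4 + H \left(H + O\right)\right)^{2}$)
$\left(-477 - 85\right) a{\left(11,12 \right)} = \left(-477 - 85\right) \left(- 10 \left(4 + 12^{2} + 12 \cdot 11\right)^{2}\right) = - 562 \left(- 10 \left(4 + 144 + 132\right)^{2}\right) = - 562 \left(- 10 \cdot 280^{2}\right) = - 562 \left(\left(-10\right) 78400\right) = \left(-562\right) \left(-784000\right) = 440608000$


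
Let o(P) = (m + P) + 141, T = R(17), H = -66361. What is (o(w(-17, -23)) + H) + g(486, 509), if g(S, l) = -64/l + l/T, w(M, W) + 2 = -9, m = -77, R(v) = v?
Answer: -573505131/8653 ≈ -66278.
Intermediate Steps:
T = 17
w(M, W) = -11 (w(M, W) = -2 - 9 = -11)
g(S, l) = -64/l + l/17
o(P) = 64 + P (o(P) = (-77 + P) + 141 = 64 + P)
(o(w(-17, -23)) + H) + g(486, 509) = ((64 - 11) - 66361) + (-64/509 + (1/17)*509) = (53 - 66361) + (-64*1/509 + 509/17) = -66308 + (-64/509 + 509/17) = -66308 + 257993/8653 = -573505131/8653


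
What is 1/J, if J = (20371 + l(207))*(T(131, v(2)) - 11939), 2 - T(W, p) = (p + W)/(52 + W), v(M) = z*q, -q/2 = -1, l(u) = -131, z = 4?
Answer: -183/44216506400 ≈ -4.1387e-9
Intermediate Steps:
q = 2 (q = -2*(-1) = 2)
v(M) = 8 (v(M) = 4*2 = 8)
T(W, p) = 2 - (W + p)/(52 + W) (T(W, p) = 2 - (p + W)/(52 + W) = 2 - (W + p)/(52 + W))
J = -44216506400/183 (J = (20371 - 131)*((104 + 131 - 1*8)/(52 + 131) - 11939) = 20240*((104 + 131 - 8)/183 - 11939) = 20240*((1/183)*227 - 11939) = 20240*(227/183 - 11939) = 20240*(-2184610/183) = -44216506400/183 ≈ -2.4162e+8)
1/J = 1/(-44216506400/183) = -183/44216506400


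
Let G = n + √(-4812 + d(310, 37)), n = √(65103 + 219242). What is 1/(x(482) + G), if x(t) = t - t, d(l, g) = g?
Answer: 1/(√284345 + 5*I*√191) ≈ 0.0018444 - 0.00023901*I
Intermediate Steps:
x(t) = 0
n = √284345 ≈ 533.24
G = √284345 + 5*I*√191 (G = √284345 + √(-4812 + 37) = √284345 + √(-4775) = √284345 + 5*I*√191 ≈ 533.24 + 69.101*I)
1/(x(482) + G) = 1/(0 + (√284345 + 5*I*√191)) = 1/(√284345 + 5*I*√191)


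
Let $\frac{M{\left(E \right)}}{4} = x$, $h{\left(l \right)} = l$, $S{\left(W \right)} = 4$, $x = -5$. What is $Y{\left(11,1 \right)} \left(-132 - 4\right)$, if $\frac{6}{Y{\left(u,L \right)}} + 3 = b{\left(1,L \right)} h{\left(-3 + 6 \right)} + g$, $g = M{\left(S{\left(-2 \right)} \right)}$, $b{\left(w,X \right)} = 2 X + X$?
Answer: $\frac{408}{7} \approx 58.286$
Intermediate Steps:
$M{\left(E \right)} = -20$ ($M{\left(E \right)} = 4 \left(-5\right) = -20$)
$b{\left(w,X \right)} = 3 X$
$g = -20$
$Y{\left(u,L \right)} = \frac{6}{-23 + 9 L}$ ($Y{\left(u,L \right)} = \frac{6}{-3 + \left(3 L \left(-3 + 6\right) - 20\right)} = \frac{6}{-3 + \left(3 L 3 - 20\right)} = \frac{6}{-3 + \left(9 L - 20\right)} = \frac{6}{-3 + \left(-20 + 9 L\right)} = \frac{6}{-23 + 9 L}$)
$Y{\left(11,1 \right)} \left(-132 - 4\right) = \frac{6}{-23 + 9 \cdot 1} \left(-132 - 4\right) = \frac{6}{-23 + 9} \left(-136\right) = \frac{6}{-14} \left(-136\right) = 6 \left(- \frac{1}{14}\right) \left(-136\right) = \left(- \frac{3}{7}\right) \left(-136\right) = \frac{408}{7}$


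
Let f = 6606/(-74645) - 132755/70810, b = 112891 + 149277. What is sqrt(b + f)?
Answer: sqrt(292972632550762118194970)/1057122490 ≈ 512.02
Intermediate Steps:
b = 262168
f = -2075453567/1057122490 (f = 6606*(-1/74645) - 132755*1/70810 = -6606/74645 - 26551/14162 = -2075453567/1057122490 ≈ -1.9633)
sqrt(b + f) = sqrt(262168 - 2075453567/1057122490) = sqrt(277141613504753/1057122490) = sqrt(292972632550762118194970)/1057122490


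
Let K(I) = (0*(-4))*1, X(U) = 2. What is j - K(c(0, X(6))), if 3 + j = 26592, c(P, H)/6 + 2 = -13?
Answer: 26589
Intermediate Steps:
c(P, H) = -90 (c(P, H) = -12 + 6*(-13) = -12 - 78 = -90)
K(I) = 0 (K(I) = 0*1 = 0)
j = 26589 (j = -3 + 26592 = 26589)
j - K(c(0, X(6))) = 26589 - 1*0 = 26589 + 0 = 26589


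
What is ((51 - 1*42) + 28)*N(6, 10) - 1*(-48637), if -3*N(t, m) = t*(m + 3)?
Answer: 47675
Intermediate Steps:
N(t, m) = -t*(3 + m)/3 (N(t, m) = -t*(m + 3)/3 = -t*(3 + m)/3)
((51 - 1*42) + 28)*N(6, 10) - 1*(-48637) = ((51 - 1*42) + 28)*(-⅓*6*(3 + 10)) - 1*(-48637) = ((51 - 42) + 28)*(-⅓*6*13) + 48637 = (9 + 28)*(-26) + 48637 = 37*(-26) + 48637 = -962 + 48637 = 47675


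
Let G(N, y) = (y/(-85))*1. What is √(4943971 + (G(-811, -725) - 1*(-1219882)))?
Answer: √1781355982/17 ≈ 2482.7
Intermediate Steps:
G(N, y) = -y/85 (G(N, y) = (y*(-1/85))*1 = -y/85*1 = -y/85)
√(4943971 + (G(-811, -725) - 1*(-1219882))) = √(4943971 + (-1/85*(-725) - 1*(-1219882))) = √(4943971 + (145/17 + 1219882)) = √(4943971 + 20738139/17) = √(104785646/17) = √1781355982/17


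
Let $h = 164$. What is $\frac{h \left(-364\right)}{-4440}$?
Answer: $\frac{7462}{555} \approx 13.445$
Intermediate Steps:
$\frac{h \left(-364\right)}{-4440} = \frac{164 \left(-364\right)}{-4440} = \left(-59696\right) \left(- \frac{1}{4440}\right) = \frac{7462}{555}$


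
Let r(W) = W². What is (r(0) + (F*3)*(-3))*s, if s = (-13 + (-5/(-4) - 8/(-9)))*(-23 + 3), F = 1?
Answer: -1955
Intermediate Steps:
s = 1955/9 (s = (-13 + (-5*(-¼) - 8*(-⅑)))*(-20) = (-13 + (5/4 + 8/9))*(-20) = (-13 + 77/36)*(-20) = -391/36*(-20) = 1955/9 ≈ 217.22)
(r(0) + (F*3)*(-3))*s = (0² + (1*3)*(-3))*(1955/9) = (0 + 3*(-3))*(1955/9) = (0 - 9)*(1955/9) = -9*1955/9 = -1955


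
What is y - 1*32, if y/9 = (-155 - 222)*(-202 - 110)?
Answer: 1058584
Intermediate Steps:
y = 1058616 (y = 9*((-155 - 222)*(-202 - 110)) = 9*(-377*(-312)) = 9*117624 = 1058616)
y - 1*32 = 1058616 - 1*32 = 1058616 - 32 = 1058584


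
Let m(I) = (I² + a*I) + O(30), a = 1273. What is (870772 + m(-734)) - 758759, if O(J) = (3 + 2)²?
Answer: -283588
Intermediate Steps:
O(J) = 25 (O(J) = 5² = 25)
m(I) = 25 + I² + 1273*I (m(I) = (I² + 1273*I) + 25 = 25 + I² + 1273*I)
(870772 + m(-734)) - 758759 = (870772 + (25 + (-734)² + 1273*(-734))) - 758759 = (870772 + (25 + 538756 - 934382)) - 758759 = (870772 - 395601) - 758759 = 475171 - 758759 = -283588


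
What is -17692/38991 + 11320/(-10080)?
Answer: -5164279/3275244 ≈ -1.5768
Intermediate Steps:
-17692/38991 + 11320/(-10080) = -17692*1/38991 + 11320*(-1/10080) = -17692/38991 - 283/252 = -5164279/3275244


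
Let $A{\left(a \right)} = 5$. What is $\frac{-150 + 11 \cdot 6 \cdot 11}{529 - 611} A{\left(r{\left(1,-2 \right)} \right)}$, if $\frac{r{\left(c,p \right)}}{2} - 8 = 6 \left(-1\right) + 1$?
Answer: $- \frac{1440}{41} \approx -35.122$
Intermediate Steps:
$r{\left(c,p \right)} = 6$ ($r{\left(c,p \right)} = 16 + 2 \left(6 \left(-1\right) + 1\right) = 16 + 2 \left(-6 + 1\right) = 16 + 2 \left(-5\right) = 16 - 10 = 6$)
$\frac{-150 + 11 \cdot 6 \cdot 11}{529 - 611} A{\left(r{\left(1,-2 \right)} \right)} = \frac{-150 + 11 \cdot 6 \cdot 11}{529 - 611} \cdot 5 = \frac{-150 + 66 \cdot 11}{-82} \cdot 5 = \left(-150 + 726\right) \left(- \frac{1}{82}\right) 5 = 576 \left(- \frac{1}{82}\right) 5 = \left(- \frac{288}{41}\right) 5 = - \frac{1440}{41}$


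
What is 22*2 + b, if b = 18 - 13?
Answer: 49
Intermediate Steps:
b = 5
22*2 + b = 22*2 + 5 = 44 + 5 = 49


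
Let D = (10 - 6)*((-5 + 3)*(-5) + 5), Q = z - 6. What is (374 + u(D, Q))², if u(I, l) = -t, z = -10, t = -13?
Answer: 149769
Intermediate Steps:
Q = -16 (Q = -10 - 6 = -16)
D = 60 (D = 4*(-2*(-5) + 5) = 4*(10 + 5) = 4*15 = 60)
u(I, l) = 13 (u(I, l) = -1*(-13) = 13)
(374 + u(D, Q))² = (374 + 13)² = 387² = 149769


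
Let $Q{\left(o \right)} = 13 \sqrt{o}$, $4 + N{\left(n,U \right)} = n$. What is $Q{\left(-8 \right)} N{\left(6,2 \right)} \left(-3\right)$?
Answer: $- 156 i \sqrt{2} \approx - 220.62 i$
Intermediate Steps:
$N{\left(n,U \right)} = -4 + n$
$Q{\left(-8 \right)} N{\left(6,2 \right)} \left(-3\right) = 13 \sqrt{-8} \left(-4 + 6\right) \left(-3\right) = 13 \cdot 2 i \sqrt{2} \cdot 2 \left(-3\right) = 26 i \sqrt{2} \left(-6\right) = - 156 i \sqrt{2}$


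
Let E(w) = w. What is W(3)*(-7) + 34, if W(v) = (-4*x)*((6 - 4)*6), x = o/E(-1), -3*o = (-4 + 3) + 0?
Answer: -78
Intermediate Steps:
o = ⅓ (o = -((-4 + 3) + 0)/3 = -(-1 + 0)/3 = -⅓*(-1) = ⅓ ≈ 0.33333)
x = -⅓ (x = (⅓)/(-1) = (⅓)*(-1) = -⅓ ≈ -0.33333)
W(v) = 16 (W(v) = (-4*(-⅓))*((6 - 4)*6) = 4*(2*6)/3 = (4/3)*12 = 16)
W(3)*(-7) + 34 = 16*(-7) + 34 = -112 + 34 = -78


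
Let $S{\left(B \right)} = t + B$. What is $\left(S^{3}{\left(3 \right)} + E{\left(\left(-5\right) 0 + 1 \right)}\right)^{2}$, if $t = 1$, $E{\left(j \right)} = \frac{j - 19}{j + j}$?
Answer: $3025$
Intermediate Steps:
$E{\left(j \right)} = \frac{-19 + j}{2 j}$
$S{\left(B \right)} = 1 + B$
$\left(S^{3}{\left(3 \right)} + E{\left(\left(-5\right) 0 + 1 \right)}\right)^{2} = \left(\left(1 + 3\right)^{3} + \frac{-19 + \left(\left(-5\right) 0 + 1\right)}{2 \left(\left(-5\right) 0 + 1\right)}\right)^{2} = \left(4^{3} + \frac{-19 + \left(0 + 1\right)}{2 \left(0 + 1\right)}\right)^{2} = \left(64 + \frac{-19 + 1}{2 \cdot 1}\right)^{2} = \left(64 + \frac{1}{2} \cdot 1 \left(-18\right)\right)^{2} = \left(64 - 9\right)^{2} = 55^{2} = 3025$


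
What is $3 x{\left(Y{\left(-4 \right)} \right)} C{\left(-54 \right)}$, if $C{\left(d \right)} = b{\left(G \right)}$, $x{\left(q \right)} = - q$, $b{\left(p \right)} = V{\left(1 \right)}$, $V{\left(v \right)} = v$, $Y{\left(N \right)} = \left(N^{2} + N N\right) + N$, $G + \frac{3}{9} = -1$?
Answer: $-84$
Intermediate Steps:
$G = - \frac{4}{3}$ ($G = - \frac{1}{3} - 1 = - \frac{4}{3} \approx -1.3333$)
$Y{\left(N \right)} = N + 2 N^{2}$ ($Y{\left(N \right)} = \left(N^{2} + N^{2}\right) + N = 2 N^{2} + N = N + 2 N^{2}$)
$b{\left(p \right)} = 1$
$C{\left(d \right)} = 1$
$3 x{\left(Y{\left(-4 \right)} \right)} C{\left(-54 \right)} = 3 \left(- \left(-4\right) \left(1 + 2 \left(-4\right)\right)\right) 1 = 3 \left(- \left(-4\right) \left(1 - 8\right)\right) 1 = 3 \left(- \left(-4\right) \left(-7\right)\right) 1 = 3 \left(\left(-1\right) 28\right) 1 = 3 \left(-28\right) 1 = \left(-84\right) 1 = -84$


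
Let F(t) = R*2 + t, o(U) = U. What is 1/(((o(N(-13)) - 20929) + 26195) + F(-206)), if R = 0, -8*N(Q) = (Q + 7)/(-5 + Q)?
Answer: 24/121439 ≈ 0.00019763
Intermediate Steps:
N(Q) = -(7 + Q)/(8*(-5 + Q)) (N(Q) = -(Q + 7)/(8*(-5 + Q)) = -(7 + Q)/(8*(-5 + Q)))
F(t) = t (F(t) = 0*2 + t = 0 + t = t)
1/(((o(N(-13)) - 20929) + 26195) + F(-206)) = 1/((((-7 - 1*(-13))/(8*(-5 - 13)) - 20929) + 26195) - 206) = 1/((((⅛)*(-7 + 13)/(-18) - 20929) + 26195) - 206) = 1/((((⅛)*(-1/18)*6 - 20929) + 26195) - 206) = 1/(((-1/24 - 20929) + 26195) - 206) = 1/((-502297/24 + 26195) - 206) = 1/(126383/24 - 206) = 1/(121439/24) = 24/121439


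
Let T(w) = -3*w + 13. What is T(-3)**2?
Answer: 484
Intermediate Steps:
T(w) = 13 - 3*w
T(-3)**2 = (13 - 3*(-3))**2 = (13 + 9)**2 = 22**2 = 484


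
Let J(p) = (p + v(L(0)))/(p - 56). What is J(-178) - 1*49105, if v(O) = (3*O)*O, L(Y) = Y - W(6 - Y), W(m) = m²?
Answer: -5747140/117 ≈ -49121.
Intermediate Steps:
L(Y) = Y - (6 - Y)²
v(O) = 3*O²
J(p) = (3888 + p)/(-56 + p) (J(p) = (p + 3*(0 - (-6 + 0)²)²)/(p - 56) = (p + 3*(0 - 1*(-6)²)²)/(-56 + p) = (p + 3*(0 - 1*36)²)/(-56 + p) = (p + 3*(0 - 36)²)/(-56 + p) = (p + 3*(-36)²)/(-56 + p) = (p + 3*1296)/(-56 + p) = (p + 3888)/(-56 + p) = (3888 + p)/(-56 + p))
J(-178) - 1*49105 = (3888 - 178)/(-56 - 178) - 1*49105 = 3710/(-234) - 49105 = -1/234*3710 - 49105 = -1855/117 - 49105 = -5747140/117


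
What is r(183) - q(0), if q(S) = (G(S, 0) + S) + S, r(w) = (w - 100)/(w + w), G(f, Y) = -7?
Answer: 2645/366 ≈ 7.2268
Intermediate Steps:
r(w) = (-100 + w)/(2*w) (r(w) = (-100 + w)/((2*w)) = (-100 + w)*(1/(2*w)) = (-100 + w)/(2*w))
q(S) = -7 + 2*S (q(S) = (-7 + S) + S = -7 + 2*S)
r(183) - q(0) = (½)*(-100 + 183)/183 - (-7 + 2*0) = (½)*(1/183)*83 - (-7 + 0) = 83/366 - 1*(-7) = 83/366 + 7 = 2645/366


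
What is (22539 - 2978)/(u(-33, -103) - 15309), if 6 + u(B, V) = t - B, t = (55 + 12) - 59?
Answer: -19561/15274 ≈ -1.2807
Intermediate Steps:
t = 8 (t = 67 - 59 = 8)
u(B, V) = 2 - B (u(B, V) = -6 + (8 - B) = 2 - B)
(22539 - 2978)/(u(-33, -103) - 15309) = (22539 - 2978)/((2 - 1*(-33)) - 15309) = 19561/((2 + 33) - 15309) = 19561/(35 - 15309) = 19561/(-15274) = 19561*(-1/15274) = -19561/15274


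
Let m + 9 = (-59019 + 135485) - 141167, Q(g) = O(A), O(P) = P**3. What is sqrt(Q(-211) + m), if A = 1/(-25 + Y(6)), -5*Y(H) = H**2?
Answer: I*sqrt(43478535195235)/25921 ≈ 254.38*I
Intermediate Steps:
Y(H) = -H**2/5
A = -5/161 (A = 1/(-25 - 1/5*6**2) = 1/(-25 - 1/5*36) = 1/(-25 - 36/5) = 1/(-161/5) = -5/161 ≈ -0.031056)
Q(g) = -125/4173281 (Q(g) = (-5/161)**3 = -125/4173281)
m = -64710 (m = -9 + ((-59019 + 135485) - 141167) = -9 + (76466 - 141167) = -9 - 64701 = -64710)
sqrt(Q(-211) + m) = sqrt(-125/4173281 - 64710) = sqrt(-270053013635/4173281) = I*sqrt(43478535195235)/25921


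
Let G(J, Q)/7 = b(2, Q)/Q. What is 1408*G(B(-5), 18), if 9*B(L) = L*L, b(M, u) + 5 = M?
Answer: -4928/3 ≈ -1642.7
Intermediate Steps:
b(M, u) = -5 + M
B(L) = L**2/9 (B(L) = (L*L)/9 = L**2/9)
G(J, Q) = -21/Q (G(J, Q) = 7*((-5 + 2)/Q) = 7*(-3/Q) = -21/Q)
1408*G(B(-5), 18) = 1408*(-21/18) = 1408*(-21*1/18) = 1408*(-7/6) = -4928/3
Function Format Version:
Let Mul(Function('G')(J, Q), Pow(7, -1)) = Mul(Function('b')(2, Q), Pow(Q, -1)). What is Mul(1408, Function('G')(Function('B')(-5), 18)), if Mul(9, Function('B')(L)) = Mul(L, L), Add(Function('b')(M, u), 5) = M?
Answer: Rational(-4928, 3) ≈ -1642.7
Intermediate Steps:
Function('b')(M, u) = Add(-5, M)
Function('B')(L) = Mul(Rational(1, 9), Pow(L, 2)) (Function('B')(L) = Mul(Rational(1, 9), Mul(L, L)) = Mul(Rational(1, 9), Pow(L, 2)))
Function('G')(J, Q) = Mul(-21, Pow(Q, -1)) (Function('G')(J, Q) = Mul(7, Mul(Add(-5, 2), Pow(Q, -1))) = Mul(7, Mul(-3, Pow(Q, -1))) = Mul(-21, Pow(Q, -1)))
Mul(1408, Function('G')(Function('B')(-5), 18)) = Mul(1408, Mul(-21, Pow(18, -1))) = Mul(1408, Mul(-21, Rational(1, 18))) = Mul(1408, Rational(-7, 6)) = Rational(-4928, 3)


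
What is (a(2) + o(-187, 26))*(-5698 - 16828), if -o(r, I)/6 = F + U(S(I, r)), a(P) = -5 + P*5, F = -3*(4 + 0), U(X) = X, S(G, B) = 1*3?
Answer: -1329034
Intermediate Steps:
S(G, B) = 3
F = -12 (F = -3*4 = -12)
a(P) = -5 + 5*P
o(r, I) = 54 (o(r, I) = -6*(-12 + 3) = -6*(-9) = 54)
(a(2) + o(-187, 26))*(-5698 - 16828) = ((-5 + 5*2) + 54)*(-5698 - 16828) = ((-5 + 10) + 54)*(-22526) = (5 + 54)*(-22526) = 59*(-22526) = -1329034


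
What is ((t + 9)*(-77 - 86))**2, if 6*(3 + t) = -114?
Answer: 4490161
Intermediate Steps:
t = -22 (t = -3 + (1/6)*(-114) = -3 - 19 = -22)
((t + 9)*(-77 - 86))**2 = ((-22 + 9)*(-77 - 86))**2 = (-13*(-163))**2 = 2119**2 = 4490161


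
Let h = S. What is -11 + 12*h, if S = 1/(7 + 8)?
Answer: -51/5 ≈ -10.200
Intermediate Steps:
S = 1/15 ≈ 0.066667
h = 1/15 ≈ 0.066667
-11 + 12*h = -11 + 12*(1/15) = -11 + ⅘ = -51/5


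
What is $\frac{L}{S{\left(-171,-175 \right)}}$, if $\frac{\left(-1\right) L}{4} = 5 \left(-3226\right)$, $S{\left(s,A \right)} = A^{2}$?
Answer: $\frac{12904}{6125} \approx 2.1068$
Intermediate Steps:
$L = 64520$ ($L = - 4 \cdot 5 \left(-3226\right) = \left(-4\right) \left(-16130\right) = 64520$)
$\frac{L}{S{\left(-171,-175 \right)}} = \frac{64520}{\left(-175\right)^{2}} = \frac{64520}{30625} = 64520 \cdot \frac{1}{30625} = \frac{12904}{6125}$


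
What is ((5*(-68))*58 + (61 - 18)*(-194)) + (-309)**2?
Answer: 67419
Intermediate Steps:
((5*(-68))*58 + (61 - 18)*(-194)) + (-309)**2 = (-340*58 + 43*(-194)) + 95481 = (-19720 - 8342) + 95481 = -28062 + 95481 = 67419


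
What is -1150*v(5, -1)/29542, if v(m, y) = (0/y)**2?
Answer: 0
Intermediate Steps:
v(m, y) = 0 (v(m, y) = 0**2 = 0)
-1150*v(5, -1)/29542 = -1150*0/29542 = 0*(1/29542) = 0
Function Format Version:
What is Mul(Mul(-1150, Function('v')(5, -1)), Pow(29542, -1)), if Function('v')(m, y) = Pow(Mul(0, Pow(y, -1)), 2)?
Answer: 0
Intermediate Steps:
Function('v')(m, y) = 0 (Function('v')(m, y) = Pow(0, 2) = 0)
Mul(Mul(-1150, Function('v')(5, -1)), Pow(29542, -1)) = Mul(Mul(-1150, 0), Pow(29542, -1)) = Mul(0, Rational(1, 29542)) = 0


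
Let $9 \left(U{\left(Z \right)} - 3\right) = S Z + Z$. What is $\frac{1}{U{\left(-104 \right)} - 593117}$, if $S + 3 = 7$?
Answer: $- \frac{9}{5338546} \approx -1.6859 \cdot 10^{-6}$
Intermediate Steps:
$S = 4$ ($S = -3 + 7 = 4$)
$U{\left(Z \right)} = 3 + \frac{5 Z}{9}$ ($U{\left(Z \right)} = 3 + \frac{4 Z + Z}{9} = 3 + \frac{5 Z}{9}$)
$\frac{1}{U{\left(-104 \right)} - 593117} = \frac{1}{\left(3 + \frac{5}{9} \left(-104\right)\right) - 593117} = \frac{1}{\left(3 - \frac{520}{9}\right) - 593117} = \frac{1}{- \frac{493}{9} - 593117} = \frac{1}{- \frac{5338546}{9}} = - \frac{9}{5338546}$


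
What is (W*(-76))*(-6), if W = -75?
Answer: -34200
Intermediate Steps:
(W*(-76))*(-6) = -75*(-76)*(-6) = 5700*(-6) = -34200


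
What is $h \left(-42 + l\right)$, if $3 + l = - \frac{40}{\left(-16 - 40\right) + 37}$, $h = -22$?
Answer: $\frac{17930}{19} \approx 943.68$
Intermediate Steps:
$l = - \frac{17}{19}$ ($l = -3 - \frac{40}{\left(-16 - 40\right) + 37} = -3 - \frac{40}{-56 + 37} = -3 - \frac{40}{-19} = -3 - - \frac{40}{19} = -3 + \frac{40}{19} = - \frac{17}{19} \approx -0.89474$)
$h \left(-42 + l\right) = - 22 \left(-42 - \frac{17}{19}\right) = \left(-22\right) \left(- \frac{815}{19}\right) = \frac{17930}{19}$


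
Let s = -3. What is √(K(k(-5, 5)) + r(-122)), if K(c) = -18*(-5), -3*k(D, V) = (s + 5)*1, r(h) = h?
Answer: 4*I*√2 ≈ 5.6569*I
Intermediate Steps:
k(D, V) = -⅔ (k(D, V) = -(-3 + 5)/3 = -2/3 = -⅓*2 = -⅔)
K(c) = 90
√(K(k(-5, 5)) + r(-122)) = √(90 - 122) = √(-32) = 4*I*√2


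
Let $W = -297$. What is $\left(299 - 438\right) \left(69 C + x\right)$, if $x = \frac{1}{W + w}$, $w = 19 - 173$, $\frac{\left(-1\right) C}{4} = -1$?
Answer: $- \frac{17302025}{451} \approx -38364.0$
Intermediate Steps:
$C = 4$ ($C = \left(-4\right) \left(-1\right) = 4$)
$w = -154$ ($w = 19 - 173 = -154$)
$x = - \frac{1}{451}$ ($x = \frac{1}{-297 - 154} = \frac{1}{-451} = - \frac{1}{451} \approx -0.0022173$)
$\left(299 - 438\right) \left(69 C + x\right) = \left(299 - 438\right) \left(69 \cdot 4 - \frac{1}{451}\right) = - 139 \left(276 - \frac{1}{451}\right) = \left(-139\right) \frac{124475}{451} = - \frac{17302025}{451}$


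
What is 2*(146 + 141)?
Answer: 574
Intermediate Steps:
2*(146 + 141) = 2*287 = 574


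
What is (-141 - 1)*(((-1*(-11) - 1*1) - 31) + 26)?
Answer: -710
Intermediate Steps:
(-141 - 1)*(((-1*(-11) - 1*1) - 31) + 26) = -142*(((11 - 1) - 31) + 26) = -142*((10 - 31) + 26) = -142*(-21 + 26) = -142*5 = -710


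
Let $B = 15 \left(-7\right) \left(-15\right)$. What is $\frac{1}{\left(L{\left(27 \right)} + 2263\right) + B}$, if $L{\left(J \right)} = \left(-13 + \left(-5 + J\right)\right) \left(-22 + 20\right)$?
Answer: $\frac{1}{3820} \approx 0.00026178$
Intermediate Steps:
$L{\left(J \right)} = 36 - 2 J$ ($L{\left(J \right)} = \left(-18 + J\right) \left(-2\right) = 36 - 2 J$)
$B = 1575$ ($B = \left(-105\right) \left(-15\right) = 1575$)
$\frac{1}{\left(L{\left(27 \right)} + 2263\right) + B} = \frac{1}{\left(\left(36 - 54\right) + 2263\right) + 1575} = \frac{1}{\left(-18 + 2263\right) + 1575} = \frac{1}{2245 + 1575} = \frac{1}{3820}$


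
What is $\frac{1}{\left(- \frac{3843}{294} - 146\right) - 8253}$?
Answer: $- \frac{14}{117769} \approx -0.00011888$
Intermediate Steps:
$\frac{1}{\left(- \frac{3843}{294} - 146\right) - 8253} = \frac{1}{\left(\left(-3843\right) \frac{1}{294} - 146\right) - 8253} = \frac{1}{\left(- \frac{183}{14} - 146\right) - 8253} = \frac{1}{- \frac{2227}{14} - 8253} = \frac{1}{- \frac{117769}{14}} = - \frac{14}{117769}$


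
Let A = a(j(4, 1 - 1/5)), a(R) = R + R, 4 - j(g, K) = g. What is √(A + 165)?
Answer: √165 ≈ 12.845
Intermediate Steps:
j(g, K) = 4 - g
a(R) = 2*R
A = 0 (A = 2*(4 - 1*4) = 2*(4 - 4) = 2*0 = 0)
√(A + 165) = √(0 + 165) = √165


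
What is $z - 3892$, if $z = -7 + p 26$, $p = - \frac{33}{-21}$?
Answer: $- \frac{27007}{7} \approx -3858.1$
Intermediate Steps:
$p = \frac{11}{7}$ ($p = \left(-33\right) \left(- \frac{1}{21}\right) = \frac{11}{7} \approx 1.5714$)
$z = \frac{237}{7}$ ($z = -7 + \frac{11}{7} \cdot 26 = -7 + \frac{286}{7} = \frac{237}{7} \approx 33.857$)
$z - 3892 = \frac{237}{7} - 3892 = - \frac{27007}{7}$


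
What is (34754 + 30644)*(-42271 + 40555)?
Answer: -112222968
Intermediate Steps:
(34754 + 30644)*(-42271 + 40555) = 65398*(-1716) = -112222968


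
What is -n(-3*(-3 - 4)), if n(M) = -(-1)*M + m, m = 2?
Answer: -23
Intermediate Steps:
n(M) = 2 + M (n(M) = -(-1)*M + 2 = M + 2 = 2 + M)
-n(-3*(-3 - 4)) = -(2 - 3*(-3 - 4)) = -(2 - 3*(-7)) = -(2 + 21) = -1*23 = -23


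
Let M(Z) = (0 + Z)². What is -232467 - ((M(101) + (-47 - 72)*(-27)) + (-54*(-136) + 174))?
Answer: -253399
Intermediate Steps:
M(Z) = Z²
-232467 - ((M(101) + (-47 - 72)*(-27)) + (-54*(-136) + 174)) = -232467 - ((101² + (-47 - 72)*(-27)) + (-54*(-136) + 174)) = -232467 - ((10201 - 119*(-27)) + (7344 + 174)) = -232467 - ((10201 + 3213) + 7518) = -232467 - (13414 + 7518) = -232467 - 1*20932 = -232467 - 20932 = -253399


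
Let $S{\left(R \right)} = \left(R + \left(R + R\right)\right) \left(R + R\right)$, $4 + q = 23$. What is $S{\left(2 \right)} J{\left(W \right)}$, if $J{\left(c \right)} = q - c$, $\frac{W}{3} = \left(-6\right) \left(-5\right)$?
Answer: $-1704$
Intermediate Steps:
$q = 19$ ($q = -4 + 23 = 19$)
$W = 90$ ($W = 3 \left(\left(-6\right) \left(-5\right)\right) = 3 \cdot 30 = 90$)
$J{\left(c \right)} = 19 - c$
$S{\left(R \right)} = 6 R^{2}$ ($S{\left(R \right)} = \left(R + 2 R\right) 2 R = 3 R 2 R = 6 R^{2}$)
$S{\left(2 \right)} J{\left(W \right)} = 6 \cdot 2^{2} \left(19 - 90\right) = 6 \cdot 4 \left(19 - 90\right) = 24 \left(-71\right) = -1704$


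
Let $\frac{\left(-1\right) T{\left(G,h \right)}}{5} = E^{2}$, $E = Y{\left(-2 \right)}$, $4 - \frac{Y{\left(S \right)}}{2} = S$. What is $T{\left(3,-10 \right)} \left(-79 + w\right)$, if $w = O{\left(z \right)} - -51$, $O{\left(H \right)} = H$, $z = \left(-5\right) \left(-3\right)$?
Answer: $9360$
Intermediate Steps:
$z = 15$
$Y{\left(S \right)} = 8 - 2 S$
$E = 12$ ($E = 8 - -4 = 8 + 4 = 12$)
$w = 66$ ($w = 15 - -51 = 15 + 51 = 66$)
$T{\left(G,h \right)} = -720$ ($T{\left(G,h \right)} = - 5 \cdot 12^{2} = \left(-5\right) 144 = -720$)
$T{\left(3,-10 \right)} \left(-79 + w\right) = - 720 \left(-79 + 66\right) = \left(-720\right) \left(-13\right) = 9360$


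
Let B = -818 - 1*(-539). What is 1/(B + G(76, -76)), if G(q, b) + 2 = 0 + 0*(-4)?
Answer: -1/281 ≈ -0.0035587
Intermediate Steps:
B = -279 (B = -818 + 539 = -279)
G(q, b) = -2 (G(q, b) = -2 + (0 + 0*(-4)) = -2 + (0 + 0) = -2 + 0 = -2)
1/(B + G(76, -76)) = 1/(-279 - 2) = 1/(-281) = -1/281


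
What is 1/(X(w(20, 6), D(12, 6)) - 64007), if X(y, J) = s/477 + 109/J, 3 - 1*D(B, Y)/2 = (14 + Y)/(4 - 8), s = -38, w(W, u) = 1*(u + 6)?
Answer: -7632/488450039 ≈ -1.5625e-5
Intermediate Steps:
w(W, u) = 6 + u (w(W, u) = 1*(6 + u) = 6 + u)
D(B, Y) = 13 + Y/2 (D(B, Y) = 6 - 2*(14 + Y)/(4 - 8) = 6 - 2*(14 + Y)/(-4) = 6 - 2*(14 + Y)*(-1)/4 = 6 - 2*(-7/2 - Y/4) = 6 + (7 + Y/2) = 13 + Y/2)
X(y, J) = -38/477 + 109/J
1/(X(w(20, 6), D(12, 6)) - 64007) = 1/((-38/477 + 109/(13 + (½)*6)) - 64007) = 1/((-38/477 + 109/(13 + 3)) - 64007) = 1/((-38/477 + 109/16) - 64007) = 1/(51385/7632 - 64007) = 1/(-488450039/7632) = -7632/488450039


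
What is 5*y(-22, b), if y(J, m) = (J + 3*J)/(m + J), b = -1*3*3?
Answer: 440/31 ≈ 14.194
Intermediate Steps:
b = -9 (b = -3*3 = -9)
y(J, m) = 4*J/(J + m) (y(J, m) = (4*J)/(J + m) = 4*J/(J + m))
5*y(-22, b) = 5*(4*(-22)/(-22 - 9)) = 5*(4*(-22)/(-31)) = 5*(4*(-22)*(-1/31)) = 5*(88/31) = 440/31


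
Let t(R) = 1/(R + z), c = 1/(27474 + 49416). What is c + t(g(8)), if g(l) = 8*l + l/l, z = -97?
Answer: -38429/1230240 ≈ -0.031237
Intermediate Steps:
c = 1/76890 ≈ 1.3006e-5
g(l) = 1 + 8*l (g(l) = 8*l + 1 = 1 + 8*l)
t(R) = 1/(-97 + R) (t(R) = 1/(R - 97) = 1/(-97 + R))
c + t(g(8)) = 1/76890 + 1/(-97 + (1 + 8*8)) = 1/76890 + 1/(-97 + (1 + 64)) = 1/76890 + 1/(-97 + 65) = 1/76890 + 1/(-32) = 1/76890 - 1/32 = -38429/1230240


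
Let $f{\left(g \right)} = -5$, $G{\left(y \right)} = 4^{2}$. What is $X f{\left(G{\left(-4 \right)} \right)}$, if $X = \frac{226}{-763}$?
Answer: $\frac{1130}{763} \approx 1.481$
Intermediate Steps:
$G{\left(y \right)} = 16$
$X = - \frac{226}{763}$ ($X = 226 \left(- \frac{1}{763}\right) = - \frac{226}{763} \approx -0.2962$)
$X f{\left(G{\left(-4 \right)} \right)} = \left(- \frac{226}{763}\right) \left(-5\right) = \frac{1130}{763}$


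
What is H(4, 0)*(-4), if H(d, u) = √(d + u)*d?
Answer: -32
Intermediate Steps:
H(d, u) = d*√(d + u)
H(4, 0)*(-4) = (4*√(4 + 0))*(-4) = (4*√4)*(-4) = (4*2)*(-4) = 8*(-4) = -32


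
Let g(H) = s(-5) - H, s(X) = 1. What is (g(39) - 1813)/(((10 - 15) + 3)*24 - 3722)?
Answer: 1851/3770 ≈ 0.49098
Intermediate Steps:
g(H) = 1 - H
(g(39) - 1813)/(((10 - 15) + 3)*24 - 3722) = ((1 - 1*39) - 1813)/(((10 - 15) + 3)*24 - 3722) = ((1 - 39) - 1813)/((-5 + 3)*24 - 3722) = (-38 - 1813)/(-2*24 - 3722) = -1851/(-48 - 3722) = -1851/(-3770) = -1851*(-1/3770) = 1851/3770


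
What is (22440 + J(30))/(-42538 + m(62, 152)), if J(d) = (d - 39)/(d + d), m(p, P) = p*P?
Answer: -149599/220760 ≈ -0.67765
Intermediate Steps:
m(p, P) = P*p
J(d) = (-39 + d)/(2*d) (J(d) = (-39 + d)/((2*d)) = (-39 + d)*(1/(2*d)) = (-39 + d)/(2*d))
(22440 + J(30))/(-42538 + m(62, 152)) = (22440 + (½)*(-39 + 30)/30)/(-42538 + 152*62) = (22440 + (½)*(1/30)*(-9))/(-42538 + 9424) = (22440 - 3/20)/(-33114) = (448797/20)*(-1/33114) = -149599/220760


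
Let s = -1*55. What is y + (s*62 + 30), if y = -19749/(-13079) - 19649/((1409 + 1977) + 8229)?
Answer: -17706625584/5238365 ≈ -3380.2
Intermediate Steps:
s = -55
y = -951884/5238365 (y = -19749*(-1/13079) - 19649/(3386 + 8229) = 681/451 - 19649/11615 = -951884/5238365 ≈ -0.18171)
y + (s*62 + 30) = -951884/5238365 + (-55*62 + 30) = -951884/5238365 + (-3410 + 30) = -951884/5238365 - 3380 = -17706625584/5238365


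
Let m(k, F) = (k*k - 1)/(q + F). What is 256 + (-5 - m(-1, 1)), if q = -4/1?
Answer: 251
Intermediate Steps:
q = -4 (q = -4*1 = -4)
m(k, F) = (-1 + k²)/(-4 + F) (m(k, F) = (k*k - 1)/(-4 + F) = (k² - 1)/(-4 + F) = (-1 + k²)/(-4 + F))
256 + (-5 - m(-1, 1)) = 256 + (-5 - (-1 + (-1)²)/(-4 + 1)) = 256 + (-5 - (-1 + 1)/(-3)) = 256 + (-5 - (-1)*0/3) = 256 + (-5 - 1*0) = 256 + (-5 + 0) = 256 - 5 = 251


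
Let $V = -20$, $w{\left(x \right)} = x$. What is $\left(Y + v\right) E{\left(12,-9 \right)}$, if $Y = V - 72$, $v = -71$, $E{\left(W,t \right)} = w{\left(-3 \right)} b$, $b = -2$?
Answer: $-978$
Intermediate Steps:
$E{\left(W,t \right)} = 6$ ($E{\left(W,t \right)} = \left(-3\right) \left(-2\right) = 6$)
$Y = -92$ ($Y = -20 - 72 = -92$)
$\left(Y + v\right) E{\left(12,-9 \right)} = \left(-92 - 71\right) 6 = \left(-163\right) 6 = -978$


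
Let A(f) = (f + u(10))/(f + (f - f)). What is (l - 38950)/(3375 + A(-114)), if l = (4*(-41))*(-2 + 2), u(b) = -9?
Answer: -1480100/128291 ≈ -11.537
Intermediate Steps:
l = 0 (l = -164*0 = 0)
A(f) = (-9 + f)/f (A(f) = (f - 9)/(f + (f - f)) = (-9 + f)/(f + 0) = (-9 + f)/f)
(l - 38950)/(3375 + A(-114)) = (0 - 38950)/(3375 + (-9 - 114)/(-114)) = -38950/(3375 - 1/114*(-123)) = -38950/(3375 + 41/38) = -38950/128291/38 = -38950*38/128291 = -1480100/128291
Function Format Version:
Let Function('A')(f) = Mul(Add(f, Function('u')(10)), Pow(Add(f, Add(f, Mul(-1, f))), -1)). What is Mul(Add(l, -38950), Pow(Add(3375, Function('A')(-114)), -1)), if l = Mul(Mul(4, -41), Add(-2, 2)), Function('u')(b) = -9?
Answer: Rational(-1480100, 128291) ≈ -11.537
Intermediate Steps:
l = 0 (l = Mul(-164, 0) = 0)
Function('A')(f) = Mul(Pow(f, -1), Add(-9, f)) (Function('A')(f) = Mul(Add(f, -9), Pow(Add(f, Add(f, Mul(-1, f))), -1)) = Mul(Add(-9, f), Pow(Add(f, 0), -1)) = Mul(Add(-9, f), Pow(f, -1)) = Mul(Pow(f, -1), Add(-9, f)))
Mul(Add(l, -38950), Pow(Add(3375, Function('A')(-114)), -1)) = Mul(Add(0, -38950), Pow(Add(3375, Mul(Pow(-114, -1), Add(-9, -114))), -1)) = Mul(-38950, Pow(Add(3375, Mul(Rational(-1, 114), -123)), -1)) = Mul(-38950, Pow(Add(3375, Rational(41, 38)), -1)) = Mul(-38950, Pow(Rational(128291, 38), -1)) = Mul(-38950, Rational(38, 128291)) = Rational(-1480100, 128291)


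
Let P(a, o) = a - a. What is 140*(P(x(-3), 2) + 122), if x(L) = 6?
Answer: 17080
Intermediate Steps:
P(a, o) = 0
140*(P(x(-3), 2) + 122) = 140*(0 + 122) = 140*122 = 17080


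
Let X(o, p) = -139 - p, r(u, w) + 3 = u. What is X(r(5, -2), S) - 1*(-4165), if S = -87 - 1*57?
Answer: 4170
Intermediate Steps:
S = -144 (S = -87 - 57 = -144)
r(u, w) = -3 + u
X(r(5, -2), S) - 1*(-4165) = (-139 - 1*(-144)) - 1*(-4165) = (-139 + 144) + 4165 = 5 + 4165 = 4170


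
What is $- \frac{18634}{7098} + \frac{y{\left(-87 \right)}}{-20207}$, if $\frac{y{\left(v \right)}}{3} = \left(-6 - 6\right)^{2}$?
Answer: $- \frac{27114541}{10244949} \approx -2.6466$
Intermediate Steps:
$y{\left(v \right)} = 432$ ($y{\left(v \right)} = 3 \left(-6 - 6\right)^{2} = 3 \left(-12\right)^{2} = 3 \cdot 144 = 432$)
$- \frac{18634}{7098} + \frac{y{\left(-87 \right)}}{-20207} = - \frac{18634}{7098} + \frac{432}{-20207} = \left(-18634\right) \frac{1}{7098} + 432 \left(- \frac{1}{20207}\right) = - \frac{1331}{507} - \frac{432}{20207} = - \frac{27114541}{10244949}$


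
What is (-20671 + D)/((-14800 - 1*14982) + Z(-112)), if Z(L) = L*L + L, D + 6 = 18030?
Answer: 2647/17350 ≈ 0.15256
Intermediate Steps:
D = 18024 (D = -6 + 18030 = 18024)
Z(L) = L + L² (Z(L) = L² + L = L + L²)
(-20671 + D)/((-14800 - 1*14982) + Z(-112)) = (-20671 + 18024)/((-14800 - 1*14982) - 112*(1 - 112)) = -2647/((-14800 - 14982) - 112*(-111)) = -2647/(-29782 + 12432) = -2647/(-17350) = -2647*(-1/17350) = 2647/17350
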